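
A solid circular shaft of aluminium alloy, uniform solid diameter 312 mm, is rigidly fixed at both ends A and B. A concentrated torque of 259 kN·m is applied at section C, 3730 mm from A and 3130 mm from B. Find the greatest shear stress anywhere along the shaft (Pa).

2.36e7 Pa

With uniform GJ and both ends fixed, compatibility θ_AC = θ_CB gives T_A·a = T_B·b, together with T_A + T_B = T₀.
T_A = T₀·b/(a+b) = 259000·3130/6860 = 118200 N·m; T_B = 140800 N·m.
τ in each portion: τ_AC = 1.98×10^7 Pa, τ_CB = 2.36×10^7 Pa; maximum is in CB.
τ_max = T_CB·r/J = 140800·0.156/9.30×10^-4 = 2.362×10^7 Pa.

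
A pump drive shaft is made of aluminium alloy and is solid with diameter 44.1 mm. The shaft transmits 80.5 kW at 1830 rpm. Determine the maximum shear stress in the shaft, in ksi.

ω = 2π·1830/60 = 191.6 rad/s, so T = P/ω = 80.5×10³ / 191.6 = 420.1 N·m.
J = πd⁴/32 = π(0.0441)⁴/32 = 3.713×10^-7 m⁴.
τ_max = T·r/J = 420.1 × 0.0221 / 3.713×10^-7 = 2.494×10^7 Pa.

3.62 ksi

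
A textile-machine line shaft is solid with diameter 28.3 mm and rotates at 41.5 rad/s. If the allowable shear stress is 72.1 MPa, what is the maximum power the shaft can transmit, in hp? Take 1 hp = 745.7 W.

17.9 hp

J = πd⁴/32 = π(0.0283)⁴/32 = 6.297×10^-8 m⁴.
T_max = τ_allow·J/r = 7.21×10^7 × 6.297×10^-8 / 0.0142 = 320.9 N·m.
ω = 41.5 rad/s, so P_max = T_max·ω = 1.332×10^4 W.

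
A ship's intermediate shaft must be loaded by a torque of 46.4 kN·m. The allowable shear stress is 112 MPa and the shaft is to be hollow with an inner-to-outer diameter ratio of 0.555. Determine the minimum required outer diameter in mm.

For a hollow shaft with d_i/d_o = 0.555: τ_max = 16T/(π d_o³ (1−k⁴)), so d_o = [16T/(π τ_allow (1−k⁴))]^(1/3) = [16·46400/(π·1.12×10^8·0.9051)]^(1/3) = 0.1326 m.

133 mm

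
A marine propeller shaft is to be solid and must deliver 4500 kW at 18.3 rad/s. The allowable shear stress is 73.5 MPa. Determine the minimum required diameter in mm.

257 mm

ω = 18.3 rad/s, so T = P/ω = 4500×10³ / 18.30 = 245900 N·m.
For a solid shaft τ_max = 16T/(πd³), so d = (16T/(π τ_allow))^(1/3) = (16·245900/(π·7.35×10^7))^(1/3) = 0.2573 m.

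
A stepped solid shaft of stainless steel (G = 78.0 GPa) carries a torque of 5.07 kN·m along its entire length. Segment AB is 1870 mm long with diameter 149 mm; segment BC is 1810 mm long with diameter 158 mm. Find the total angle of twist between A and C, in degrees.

J_AB = π(0.149)⁴/32 = 4.84×10^-5 m⁴; J_BC = π(0.158)⁴/32 = 6.12×10^-5 m⁴.
θ = (T/G)·Σ L_i/J_i = (5070/78.0×10⁹)·(1.87/4.84×10^-5 + 1.81/6.12×10^-5) = 4.435×10^-3 rad.

0.254°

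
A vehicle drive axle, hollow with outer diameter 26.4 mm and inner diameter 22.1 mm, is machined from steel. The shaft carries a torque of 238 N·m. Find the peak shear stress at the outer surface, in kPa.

J = π(d_o⁴ − d_i⁴)/32 = π(0.0264⁴ − 0.0221⁴)/32 = 2.427×10^-8 m⁴.
τ_max = T·r/J = 238.0 × 0.0132 / 2.427×10^-8 = 1.294×10^8 Pa.

129000 kPa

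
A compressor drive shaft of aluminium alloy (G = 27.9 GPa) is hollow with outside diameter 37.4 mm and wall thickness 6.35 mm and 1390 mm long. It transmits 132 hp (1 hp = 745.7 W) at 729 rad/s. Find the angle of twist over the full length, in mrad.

43.2 mrad

ω = 729 rad/s, so T = P/ω = 132×745.7 / 729.0 = 135.0 N·m.
J = π(d_o⁴ − d_i⁴)/32 = π(0.0374⁴ − 0.0247⁴)/32 = 1.555×10^-7 m⁴.
θ = T·L/(G·J) = 135.0 × 1.39 / (27.9×10⁹ × 1.555×10^-7) = 0.04325 rad.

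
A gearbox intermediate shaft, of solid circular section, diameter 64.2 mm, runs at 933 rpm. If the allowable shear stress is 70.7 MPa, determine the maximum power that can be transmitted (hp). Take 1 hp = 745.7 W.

481 hp

J = πd⁴/32 = π(0.0642)⁴/32 = 1.668×10^-6 m⁴.
T_max = τ_allow·J/r = 7.07×10^7 × 1.668×10^-6 / 0.0321 = 3673 N·m.
ω = 2π·933/60 = 97.70 rad/s, so P_max = T_max·ω = 3.589×10^5 W.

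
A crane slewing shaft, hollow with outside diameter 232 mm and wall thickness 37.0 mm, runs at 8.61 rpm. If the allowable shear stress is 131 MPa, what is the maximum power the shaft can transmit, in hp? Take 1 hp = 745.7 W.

305 hp

J = π(d_o⁴ − d_i⁴)/32 = π(0.232⁴ − 0.158⁴)/32 = 2.232×10^-4 m⁴.
T_max = τ_allow·J/r = 1.31×10^8 × 2.232×10^-4 / 0.116 = 252100 N·m.
ω = 2π·8.61/60 = 0.9016 rad/s, so P_max = T_max·ω = 2.273×10^5 W.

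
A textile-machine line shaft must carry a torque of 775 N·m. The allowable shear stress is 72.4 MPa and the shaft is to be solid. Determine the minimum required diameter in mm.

37.9 mm

For a solid shaft τ_max = 16T/(πd³), so d = (16T/(π τ_allow))^(1/3) = (16·775.0/(π·7.24×10^7))^(1/3) = 0.03792 m.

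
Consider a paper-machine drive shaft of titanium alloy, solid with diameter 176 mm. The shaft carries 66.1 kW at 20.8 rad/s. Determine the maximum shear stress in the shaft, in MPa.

ω = 20.8 rad/s, so T = P/ω = 66.1×10³ / 20.80 = 3178 N·m.
J = πd⁴/32 = π(0.176)⁴/32 = 9.420×10^-5 m⁴.
τ_max = T·r/J = 3178 × 0.0880 / 9.420×10^-5 = 2.969×10^6 Pa.

2.97 MPa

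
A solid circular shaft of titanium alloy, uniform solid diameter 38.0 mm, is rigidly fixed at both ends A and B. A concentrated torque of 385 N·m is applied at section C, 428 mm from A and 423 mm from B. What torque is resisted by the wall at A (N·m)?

With uniform GJ and both ends fixed, compatibility θ_AC = θ_CB gives T_A·a = T_B·b, together with T_A + T_B = T₀.
T_A = T₀·b/(a+b) = 385.0·423/851.0 = 191.4 N·m; T_B = 193.6 N·m.

191 N·m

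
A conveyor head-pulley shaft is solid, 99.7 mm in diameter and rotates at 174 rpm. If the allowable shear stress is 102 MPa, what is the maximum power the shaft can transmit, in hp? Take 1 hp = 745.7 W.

485 hp

J = πd⁴/32 = π(0.0997)⁴/32 = 9.700×10^-6 m⁴.
T_max = τ_allow·J/r = 1.02×10^8 × 9.700×10^-6 / 0.0498 = 19850 N·m.
ω = 2π·174/60 = 18.22 rad/s, so P_max = T_max·ω = 3.617×10^5 W.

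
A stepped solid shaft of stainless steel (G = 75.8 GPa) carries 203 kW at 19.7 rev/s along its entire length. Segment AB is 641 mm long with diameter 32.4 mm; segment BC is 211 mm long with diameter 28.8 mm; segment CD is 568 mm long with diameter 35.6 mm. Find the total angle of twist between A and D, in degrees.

15.7°

ω = 2π·19.7 = 123.8 rad/s, so T = P/ω = 203×10³ / 123.8 = 1640 N·m.
J_AB = π(0.0324)⁴/32 = 1.08×10^-7 m⁴; J_BC = π(0.0288)⁴/32 = 6.75×10^-8 m⁴; J_CD = π(0.0356)⁴/32 = 1.58×10^-7 m⁴.
θ = (T/G)·Σ L_i/J_i = (1640/75.8×10⁹)·(0.641/1.08×10^-7 + 0.211/6.75×10^-8 + 0.568/1.58×10^-7) = 0.2737 rad.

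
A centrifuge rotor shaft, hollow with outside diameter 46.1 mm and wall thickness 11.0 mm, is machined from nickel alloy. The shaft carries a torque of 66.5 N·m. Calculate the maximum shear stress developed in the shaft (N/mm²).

J = π(d_o⁴ − d_i⁴)/32 = π(0.0461⁴ − 0.0241⁴)/32 = 4.103×10^-7 m⁴.
τ_max = T·r/J = 66.50 × 0.0231 / 4.103×10^-7 = 3.736×10^6 Pa.

3.74 N/mm²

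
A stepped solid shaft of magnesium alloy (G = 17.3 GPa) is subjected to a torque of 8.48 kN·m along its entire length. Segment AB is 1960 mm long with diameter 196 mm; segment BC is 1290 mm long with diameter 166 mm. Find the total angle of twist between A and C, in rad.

0.0151 rad

J_AB = π(0.196)⁴/32 = 1.45×10^-4 m⁴; J_BC = π(0.166)⁴/32 = 7.45×10^-5 m⁴.
θ = (T/G)·Σ L_i/J_i = (8480/17.3×10⁹)·(1.96/1.45×10^-4 + 1.29/7.45×10^-5) = 0.01511 rad.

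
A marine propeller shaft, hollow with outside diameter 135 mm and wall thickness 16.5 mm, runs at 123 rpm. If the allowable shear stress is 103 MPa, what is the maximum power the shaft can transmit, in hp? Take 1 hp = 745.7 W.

J = π(d_o⁴ − d_i⁴)/32 = π(0.135⁴ − 0.102⁴)/32 = 2.198×10^-5 m⁴.
T_max = τ_allow·J/r = 1.03×10^8 × 2.198×10^-5 / 0.0675 = 33540 N·m.
ω = 2π·123/60 = 12.88 rad/s, so P_max = T_max·ω = 4.321×10^5 W.

579 hp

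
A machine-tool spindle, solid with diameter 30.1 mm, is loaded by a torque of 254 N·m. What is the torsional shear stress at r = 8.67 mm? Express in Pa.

2.73e7 Pa

J = πd⁴/32 = π(0.0301)⁴/32 = 8.059×10^-8 m⁴.
Shear stress varies linearly with radius: τ = T·r/J = 254.0 × 0.00867 / 8.059×10^-8 = 2.733×10^7 Pa.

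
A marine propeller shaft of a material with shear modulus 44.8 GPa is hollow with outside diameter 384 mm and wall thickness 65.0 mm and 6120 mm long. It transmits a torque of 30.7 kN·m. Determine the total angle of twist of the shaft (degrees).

J = π(d_o⁴ − d_i⁴)/32 = π(0.384⁴ − 0.254⁴)/32 = 1.726×10^-3 m⁴.
θ = T·L/(G·J) = 30700 × 6.12 / (44.8×10⁹ × 1.726×10^-3) = 2.430×10^-3 rad.

0.139°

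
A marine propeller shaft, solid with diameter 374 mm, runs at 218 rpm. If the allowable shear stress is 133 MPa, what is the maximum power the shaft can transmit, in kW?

J = πd⁴/32 = π(0.374)⁴/32 = 1.921×10^-3 m⁴.
T_max = τ_allow·J/r = 1.33×10^8 × 1.921×10^-3 / 0.187 = 1.366e6 N·m.
ω = 2π·218/60 = 22.83 rad/s, so P_max = T_max·ω = 3.119×10^7 W.

31200 kW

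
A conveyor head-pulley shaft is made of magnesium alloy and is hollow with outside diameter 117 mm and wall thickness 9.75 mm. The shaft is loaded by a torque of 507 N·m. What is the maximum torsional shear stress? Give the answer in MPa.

J = π(d_o⁴ − d_i⁴)/32 = π(0.117⁴ − 0.0975⁴)/32 = 9.525×10^-6 m⁴.
τ_max = T·r/J = 507.0 × 0.0585 / 9.525×10^-6 = 3.114×10^6 Pa.

3.11 MPa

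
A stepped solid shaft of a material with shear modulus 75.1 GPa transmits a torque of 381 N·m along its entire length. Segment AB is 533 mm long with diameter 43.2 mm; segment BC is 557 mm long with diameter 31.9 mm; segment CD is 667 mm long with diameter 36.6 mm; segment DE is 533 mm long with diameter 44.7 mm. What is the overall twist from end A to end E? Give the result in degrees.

J_AB = π(0.0432)⁴/32 = 3.42×10^-7 m⁴; J_BC = π(0.0319)⁴/32 = 1.02×10^-7 m⁴; J_CD = π(0.0366)⁴/32 = 1.76×10^-7 m⁴; J_DE = π(0.0447)⁴/32 = 3.92×10^-7 m⁴.
θ = (T/G)·Σ L_i/J_i = (381.0/75.1×10⁹)·(0.533/3.42×10^-7 + 0.557/1.02×10^-7 + 0.667/1.76×10^-7 + 0.533/3.92×10^-7) = 0.06181 rad.

3.54°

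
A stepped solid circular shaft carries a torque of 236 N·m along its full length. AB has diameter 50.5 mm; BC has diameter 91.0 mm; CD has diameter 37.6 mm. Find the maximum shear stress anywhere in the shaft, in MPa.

22.6 MPa

Under the same torque, τ_max = 16T/(πd³) is largest where d is smallest — segment CD (d = 37.6 mm).
τ_max = 16·236.0/(π·(0.0376)³) = 2.261×10^7 Pa.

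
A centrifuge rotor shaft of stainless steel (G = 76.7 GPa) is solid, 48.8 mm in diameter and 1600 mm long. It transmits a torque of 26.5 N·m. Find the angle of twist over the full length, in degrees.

0.0569°

J = πd⁴/32 = π(0.0488)⁴/32 = 5.568×10^-7 m⁴.
θ = T·L/(G·J) = 26.50 × 1.60 / (76.7×10⁹ × 5.568×10^-7) = 9.929×10^-4 rad.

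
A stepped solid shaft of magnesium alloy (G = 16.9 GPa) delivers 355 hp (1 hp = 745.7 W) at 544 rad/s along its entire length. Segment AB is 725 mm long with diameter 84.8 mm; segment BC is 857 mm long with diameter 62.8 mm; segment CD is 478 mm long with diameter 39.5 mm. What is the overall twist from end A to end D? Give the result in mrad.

77.9 mrad

ω = 544 rad/s, so T = P/ω = 355×745.7 / 544.0 = 486.6 N·m.
J_AB = π(0.0848)⁴/32 = 5.08×10^-6 m⁴; J_BC = π(0.0628)⁴/32 = 1.53×10^-6 m⁴; J_CD = π(0.0395)⁴/32 = 2.39×10^-7 m⁴.
θ = (T/G)·Σ L_i/J_i = (486.6/16.9×10⁹)·(0.725/5.08×10^-6 + 0.857/1.53×10^-6 + 0.478/2.39×10^-7) = 0.07786 rad.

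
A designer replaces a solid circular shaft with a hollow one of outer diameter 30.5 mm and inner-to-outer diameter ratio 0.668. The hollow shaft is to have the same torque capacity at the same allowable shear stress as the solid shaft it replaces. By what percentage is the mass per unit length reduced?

35.8 %

Equal τ_max and T ⇒ the solid shaft needs d_s³ = d_o³(1−k⁴), so d_s = 30.5·(1−0.668⁴)^(1/3) = 28.32 mm.
Area ratio A_h/A_s = d_o²(1−k²)/d_s² = (1−k²)/(1−k⁴)^(2/3) = 0.6421.
Mass saving = 1 − 0.6421 = 35.8 %.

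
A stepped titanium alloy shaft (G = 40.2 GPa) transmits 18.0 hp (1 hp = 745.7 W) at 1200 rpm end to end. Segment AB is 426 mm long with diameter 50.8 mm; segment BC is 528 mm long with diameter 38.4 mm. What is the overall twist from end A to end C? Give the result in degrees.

ω = 2π·1200/60 = 125.7 rad/s, so T = P/ω = 18.0×745.7 / 125.7 = 106.8 N·m.
J_AB = π(0.0508)⁴/32 = 6.54×10^-7 m⁴; J_BC = π(0.0384)⁴/32 = 2.13×10^-7 m⁴.
θ = (T/G)·Σ L_i/J_i = (106.8/40.2×10⁹)·(0.426/6.54×10^-7 + 0.528/2.13×10^-7) = 8.303×10^-3 rad.

0.476°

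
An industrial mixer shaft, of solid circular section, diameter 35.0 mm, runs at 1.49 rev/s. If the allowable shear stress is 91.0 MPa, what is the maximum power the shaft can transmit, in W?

J = πd⁴/32 = π(0.0350)⁴/32 = 1.473×10^-7 m⁴.
T_max = τ_allow·J/r = 9.10×10^7 × 1.473×10^-7 / 0.0175 = 766.1 N·m.
ω = 2π·1.49 = 9.362 rad/s, so P_max = T_max·ω = 7172 W.

7170 W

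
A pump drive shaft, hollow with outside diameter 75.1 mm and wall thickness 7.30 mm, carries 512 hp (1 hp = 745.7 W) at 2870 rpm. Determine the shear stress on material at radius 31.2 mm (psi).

3180 psi

ω = 2π·2870/60 = 300.5 rad/s, so T = P/ω = 512×745.7 / 300.5 = 1270 N·m.
J = π(d_o⁴ − d_i⁴)/32 = π(0.0751⁴ − 0.0605⁴)/32 = 1.808×10^-6 m⁴.
Shear stress varies linearly with radius: τ = T·r/J = 1270 × 0.0312 / 1.808×10^-6 = 2.193×10^7 Pa.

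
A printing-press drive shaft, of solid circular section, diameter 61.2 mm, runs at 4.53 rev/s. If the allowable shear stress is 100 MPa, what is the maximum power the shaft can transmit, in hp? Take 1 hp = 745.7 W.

J = πd⁴/32 = π(0.0612)⁴/32 = 1.377×10^-6 m⁴.
T_max = τ_allow·J/r = 1.00×10^8 × 1.377×10^-6 / 0.0306 = 4501 N·m.
ω = 2π·4.53 = 28.46 rad/s, so P_max = T_max·ω = 1.281×10^5 W.

172 hp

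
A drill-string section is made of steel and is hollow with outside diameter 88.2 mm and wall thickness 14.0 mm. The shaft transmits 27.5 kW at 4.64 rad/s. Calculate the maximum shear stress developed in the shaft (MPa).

56.2 MPa

ω = 4.64 rad/s, so T = P/ω = 27.5×10³ / 4.640 = 5927 N·m.
J = π(d_o⁴ − d_i⁴)/32 = π(0.0882⁴ − 0.0602⁴)/32 = 4.652×10^-6 m⁴.
τ_max = T·r/J = 5927 × 0.0441 / 4.652×10^-6 = 5.619×10^7 Pa.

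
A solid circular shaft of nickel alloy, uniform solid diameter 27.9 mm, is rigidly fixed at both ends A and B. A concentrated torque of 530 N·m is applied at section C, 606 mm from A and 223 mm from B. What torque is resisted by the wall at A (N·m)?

143 N·m

With uniform GJ and both ends fixed, compatibility θ_AC = θ_CB gives T_A·a = T_B·b, together with T_A + T_B = T₀.
T_A = T₀·b/(a+b) = 530.0·223/829.0 = 142.6 N·m; T_B = 387.4 N·m.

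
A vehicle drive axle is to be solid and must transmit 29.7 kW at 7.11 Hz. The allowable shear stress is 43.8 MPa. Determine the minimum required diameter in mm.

ω = 2π·7.11 = 44.67 rad/s, so T = P/ω = 29.7×10³ / 44.67 = 664.8 N·m.
For a solid shaft τ_max = 16T/(πd³), so d = (16T/(π τ_allow))^(1/3) = (16·664.8/(π·4.38×10^7))^(1/3) = 0.04260 m.

42.6 mm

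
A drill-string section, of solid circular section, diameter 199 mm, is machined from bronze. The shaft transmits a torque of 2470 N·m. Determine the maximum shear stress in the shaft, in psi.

J = πd⁴/32 = π(0.199)⁴/32 = 1.540×10^-4 m⁴.
τ_max = T·r/J = 2470 × 0.0995 / 1.540×10^-4 = 1.596×10^6 Pa.

232 psi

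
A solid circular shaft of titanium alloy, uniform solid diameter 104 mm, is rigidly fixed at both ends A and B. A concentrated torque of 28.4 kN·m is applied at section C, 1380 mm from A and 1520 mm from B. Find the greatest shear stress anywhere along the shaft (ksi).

9.77 ksi

With uniform GJ and both ends fixed, compatibility θ_AC = θ_CB gives T_A·a = T_B·b, together with T_A + T_B = T₀.
T_A = T₀·b/(a+b) = 28400·1520/2900 = 14890 N·m; T_B = 13510 N·m.
τ in each portion: τ_AC = 6.74×10^7 Pa, τ_CB = 6.12×10^7 Pa; maximum is in AC.
τ_max = T_AC·r/J = 14890·0.0520/1.15×10^-5 = 6.740×10^7 Pa.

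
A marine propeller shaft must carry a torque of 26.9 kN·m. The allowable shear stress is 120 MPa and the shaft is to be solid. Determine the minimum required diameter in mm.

For a solid shaft τ_max = 16T/(πd³), so d = (16T/(π τ_allow))^(1/3) = (16·26900/(π·1.20×10^8))^(1/3) = 0.1045 m.

105 mm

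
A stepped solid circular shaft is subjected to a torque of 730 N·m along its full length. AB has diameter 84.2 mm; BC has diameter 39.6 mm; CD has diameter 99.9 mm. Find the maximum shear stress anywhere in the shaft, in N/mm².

Under the same torque, τ_max = 16T/(πd³) is largest where d is smallest — segment BC (d = 39.6 mm).
τ_max = 16·730.0/(π·(0.0396)³) = 5.987×10^7 Pa.

59.9 N/mm²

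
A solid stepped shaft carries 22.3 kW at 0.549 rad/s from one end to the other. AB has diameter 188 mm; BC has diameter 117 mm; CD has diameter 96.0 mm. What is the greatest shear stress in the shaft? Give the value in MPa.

234 MPa

ω = 0.549 rad/s, so T = P/ω = 22.3×10³ / 0.5490 = 40620 N·m.
Under the same torque, τ_max = 16T/(πd³) is largest where d is smallest — segment CD (d = 96.0 mm).
τ_max = 16·40620/(π·(0.0960)³) = 2.338×10^8 Pa.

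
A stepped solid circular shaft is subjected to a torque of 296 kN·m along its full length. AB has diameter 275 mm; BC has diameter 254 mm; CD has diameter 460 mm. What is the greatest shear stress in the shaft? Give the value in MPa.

Under the same torque, τ_max = 16T/(πd³) is largest where d is smallest — segment BC (d = 254 mm).
τ_max = 16·296000/(π·(0.254)³) = 9.199×10^7 Pa.

92.0 MPa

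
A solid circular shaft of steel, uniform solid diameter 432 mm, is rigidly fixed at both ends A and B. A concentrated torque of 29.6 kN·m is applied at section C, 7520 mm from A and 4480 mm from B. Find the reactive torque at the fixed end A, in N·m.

With uniform GJ and both ends fixed, compatibility θ_AC = θ_CB gives T_A·a = T_B·b, together with T_A + T_B = T₀.
T_A = T₀·b/(a+b) = 29600·4480/12000 = 11050 N·m; T_B = 18550 N·m.

11100 N·m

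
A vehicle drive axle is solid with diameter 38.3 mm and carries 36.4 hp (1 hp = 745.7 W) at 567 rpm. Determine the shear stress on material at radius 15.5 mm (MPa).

33.5 MPa

ω = 2π·567/60 = 59.38 rad/s, so T = P/ω = 36.4×745.7 / 59.38 = 457.1 N·m.
J = πd⁴/32 = π(0.0383)⁴/32 = 2.112×10^-7 m⁴.
Shear stress varies linearly with radius: τ = T·r/J = 457.1 × 0.0155 / 2.112×10^-7 = 3.354×10^7 Pa.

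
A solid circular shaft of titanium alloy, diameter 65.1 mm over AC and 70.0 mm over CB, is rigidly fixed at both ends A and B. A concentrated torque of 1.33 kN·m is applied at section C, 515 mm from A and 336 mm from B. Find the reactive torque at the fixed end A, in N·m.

Compatibility: T_A·a/J_AC = T_B·b/J_CB with T_A + T_B = T₀.
J_AC = 1.76×10^-6 m⁴, J_CB = 2.36×10^-6 m⁴, so T_A = T₀·(J_AC/a)/((J_AC/a)+(J_CB/b)) = 436.2 N·m, T_B = 893.8 N·m.

436 N·m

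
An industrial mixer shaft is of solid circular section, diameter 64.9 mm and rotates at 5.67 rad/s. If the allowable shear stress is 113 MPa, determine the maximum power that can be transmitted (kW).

J = πd⁴/32 = π(0.0649)⁴/32 = 1.742×10^-6 m⁴.
T_max = τ_allow·J/r = 1.13×10^8 × 1.742×10^-6 / 0.0324 = 6065 N·m.
ω = 5.67 rad/s, so P_max = T_max·ω = 3.439×10^4 W.

34.4 kW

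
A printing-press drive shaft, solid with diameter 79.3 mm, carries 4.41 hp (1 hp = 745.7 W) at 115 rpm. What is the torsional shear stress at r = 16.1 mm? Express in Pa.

1.13e6 Pa

ω = 2π·115/60 = 12.04 rad/s, so T = P/ω = 4.41×745.7 / 12.04 = 273.1 N·m.
J = πd⁴/32 = π(0.0793)⁴/32 = 3.882×10^-6 m⁴.
Shear stress varies linearly with radius: τ = T·r/J = 273.1 × 0.0161 / 3.882×10^-6 = 1.132×10^6 Pa.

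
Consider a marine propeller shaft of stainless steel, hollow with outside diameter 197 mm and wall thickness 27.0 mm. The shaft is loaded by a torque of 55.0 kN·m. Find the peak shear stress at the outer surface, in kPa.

50700 kPa

J = π(d_o⁴ − d_i⁴)/32 = π(0.197⁴ − 0.143⁴)/32 = 1.068×10^-4 m⁴.
τ_max = T·r/J = 55000 × 0.0985 / 1.068×10^-4 = 5.072×10^7 Pa.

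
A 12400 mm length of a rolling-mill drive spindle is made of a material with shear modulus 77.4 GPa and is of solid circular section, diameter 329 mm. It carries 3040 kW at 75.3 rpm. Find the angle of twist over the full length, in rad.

ω = 2π·75.3/60 = 7.885 rad/s, so T = P/ω = 3040×10³ / 7.885 = 385500 N·m.
J = πd⁴/32 = π(0.329)⁴/32 = 1.150×10^-3 m⁴.
θ = T·L/(G·J) = 385500 × 12.4 / (77.4×10⁹ × 1.150×10^-3) = 0.05370 rad.

0.0537 rad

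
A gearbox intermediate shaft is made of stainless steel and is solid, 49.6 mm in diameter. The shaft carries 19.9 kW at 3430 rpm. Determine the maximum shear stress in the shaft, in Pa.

ω = 2π·3430/60 = 359.2 rad/s, so T = P/ω = 19.9×10³ / 359.2 = 55.40 N·m.
J = πd⁴/32 = π(0.0496)⁴/32 = 5.942×10^-7 m⁴.
τ_max = T·r/J = 55.40 × 0.0248 / 5.942×10^-7 = 2.312×10^6 Pa.

2.31e6 Pa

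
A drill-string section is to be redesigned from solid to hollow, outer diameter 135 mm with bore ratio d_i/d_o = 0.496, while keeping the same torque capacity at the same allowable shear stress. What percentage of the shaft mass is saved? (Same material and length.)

Equal τ_max and T ⇒ the solid shaft needs d_s³ = d_o³(1−k⁴), so d_s = 135·(1−0.496⁴)^(1/3) = 132.2 mm.
Area ratio A_h/A_s = d_o²(1−k²)/d_s² = (1−k²)/(1−k⁴)^(2/3) = 0.7860.
Mass saving = 1 − 0.7860 = 21.4 %.

21.4 %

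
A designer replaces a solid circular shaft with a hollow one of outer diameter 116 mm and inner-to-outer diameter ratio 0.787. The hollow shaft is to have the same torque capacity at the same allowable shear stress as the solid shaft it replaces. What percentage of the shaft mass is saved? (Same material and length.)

Equal τ_max and T ⇒ the solid shaft needs d_s³ = d_o³(1−k⁴), so d_s = 116·(1−0.787⁴)^(1/3) = 98.72 mm.
Area ratio A_h/A_s = d_o²(1−k²)/d_s² = (1−k²)/(1−k⁴)^(2/3) = 0.5255.
Mass saving = 1 − 0.5255 = 47.4 %.

47.4 %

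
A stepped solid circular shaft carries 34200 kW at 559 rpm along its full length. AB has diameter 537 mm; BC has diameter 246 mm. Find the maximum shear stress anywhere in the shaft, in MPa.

200 MPa

ω = 2π·559/60 = 58.54 rad/s, so T = P/ω = 34200×10³ / 58.54 = 584200 N·m.
Under the same torque, τ_max = 16T/(πd³) is largest where d is smallest — segment BC (d = 246 mm).
τ_max = 16·584200/(π·(0.246)³) = 1.999×10^8 Pa.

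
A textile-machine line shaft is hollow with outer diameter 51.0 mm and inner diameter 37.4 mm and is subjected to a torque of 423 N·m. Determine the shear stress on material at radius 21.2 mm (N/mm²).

19.0 N/mm²

J = π(d_o⁴ − d_i⁴)/32 = π(0.0510⁴ − 0.0374⁴)/32 = 4.721×10^-7 m⁴.
Shear stress varies linearly with radius: τ = T·r/J = 423.0 × 0.0212 / 4.721×10^-7 = 1.900×10^7 Pa.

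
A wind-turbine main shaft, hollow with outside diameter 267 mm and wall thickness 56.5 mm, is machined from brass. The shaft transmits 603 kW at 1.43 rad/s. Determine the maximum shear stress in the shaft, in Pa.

1.27e8 Pa

ω = 1.43 rad/s, so T = P/ω = 603×10³ / 1.430 = 421700 N·m.
J = π(d_o⁴ − d_i⁴)/32 = π(0.267⁴ − 0.154⁴)/32 = 4.437×10^-4 m⁴.
τ_max = T·r/J = 421700 × 0.134 / 4.437×10^-4 = 1.269×10^8 Pa.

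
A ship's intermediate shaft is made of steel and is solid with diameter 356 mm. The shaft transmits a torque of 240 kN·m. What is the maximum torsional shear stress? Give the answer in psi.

3930 psi

J = πd⁴/32 = π(0.356)⁴/32 = 1.577×10^-3 m⁴.
τ_max = T·r/J = 240000 × 0.178 / 1.577×10^-3 = 2.709×10^7 Pa.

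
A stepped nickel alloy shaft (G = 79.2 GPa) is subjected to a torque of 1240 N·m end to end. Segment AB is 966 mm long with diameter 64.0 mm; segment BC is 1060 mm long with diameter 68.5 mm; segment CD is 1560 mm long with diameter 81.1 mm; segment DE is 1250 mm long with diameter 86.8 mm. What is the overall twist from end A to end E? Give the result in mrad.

J_AB = π(0.0640)⁴/32 = 1.65×10^-6 m⁴; J_BC = π(0.0685)⁴/32 = 2.16×10^-6 m⁴; J_CD = π(0.0811)⁴/32 = 4.25×10^-6 m⁴; J_DE = π(0.0868)⁴/32 = 5.57×10^-6 m⁴.
θ = (T/G)·Σ L_i/J_i = (1240/79.2×10⁹)·(0.966/1.65×10^-6 + 1.06/2.16×10^-6 + 1.56/4.25×10^-6 + 1.25/5.57×10^-6) = 0.02612 rad.

26.1 mrad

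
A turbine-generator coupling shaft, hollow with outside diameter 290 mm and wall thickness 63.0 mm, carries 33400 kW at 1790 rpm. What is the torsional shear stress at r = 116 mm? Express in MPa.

33.2 MPa

ω = 2π·1790/60 = 187.4 rad/s, so T = P/ω = 33400×10³ / 187.4 = 178200 N·m.
J = π(d_o⁴ − d_i⁴)/32 = π(0.290⁴ − 0.164⁴)/32 = 6.234×10^-4 m⁴.
Shear stress varies linearly with radius: τ = T·r/J = 178200 × 0.116 / 6.234×10^-4 = 3.316×10^7 Pa.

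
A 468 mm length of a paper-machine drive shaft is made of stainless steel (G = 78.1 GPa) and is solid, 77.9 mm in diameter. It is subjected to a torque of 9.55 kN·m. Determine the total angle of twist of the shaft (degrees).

J = πd⁴/32 = π(0.0779)⁴/32 = 3.615×10^-6 m⁴.
θ = T·L/(G·J) = 9550 × 0.468 / (78.1×10⁹ × 3.615×10^-6) = 0.01583 rad.

0.907°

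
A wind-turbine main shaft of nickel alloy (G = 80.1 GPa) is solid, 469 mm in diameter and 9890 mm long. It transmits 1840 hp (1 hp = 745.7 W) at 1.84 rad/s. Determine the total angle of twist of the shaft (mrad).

ω = 1.84 rad/s, so T = P/ω = 1840×745.7 / 1.840 = 745700 N·m.
J = πd⁴/32 = π(0.469)⁴/32 = 4.750×10^-3 m⁴.
θ = T·L/(G·J) = 745700 × 9.89 / (80.1×10⁹ × 4.750×10^-3) = 0.01938 rad.

19.4 mrad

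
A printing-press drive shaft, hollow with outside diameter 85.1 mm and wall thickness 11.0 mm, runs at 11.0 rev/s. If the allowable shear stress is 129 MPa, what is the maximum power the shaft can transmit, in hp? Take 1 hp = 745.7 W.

J = π(d_o⁴ − d_i⁴)/32 = π(0.0851⁴ − 0.0631⁴)/32 = 3.593×10^-6 m⁴.
T_max = τ_allow·J/r = 1.29×10^8 × 3.593×10^-6 / 0.0425 = 10890 N·m.
ω = 2π·11.0 = 69.12 rad/s, so P_max = T_max·ω = 7.528×10^5 W.

1010 hp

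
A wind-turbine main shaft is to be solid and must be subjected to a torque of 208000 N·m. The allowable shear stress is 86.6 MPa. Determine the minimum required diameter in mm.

230 mm

For a solid shaft τ_max = 16T/(πd³), so d = (16T/(π τ_allow))^(1/3) = (16·208000/(π·8.66×10^7))^(1/3) = 0.2304 m.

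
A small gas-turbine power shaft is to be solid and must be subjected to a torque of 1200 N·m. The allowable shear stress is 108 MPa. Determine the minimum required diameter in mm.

38.4 mm

For a solid shaft τ_max = 16T/(πd³), so d = (16T/(π τ_allow))^(1/3) = (16·1200/(π·1.08×10^8))^(1/3) = 0.03839 m.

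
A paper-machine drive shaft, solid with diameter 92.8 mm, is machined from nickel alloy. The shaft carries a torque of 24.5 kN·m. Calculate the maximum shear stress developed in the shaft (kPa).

156000 kPa

J = πd⁴/32 = π(0.0928)⁴/32 = 7.281×10^-6 m⁴.
τ_max = T·r/J = 24500 × 0.0464 / 7.281×10^-6 = 1.561×10^8 Pa.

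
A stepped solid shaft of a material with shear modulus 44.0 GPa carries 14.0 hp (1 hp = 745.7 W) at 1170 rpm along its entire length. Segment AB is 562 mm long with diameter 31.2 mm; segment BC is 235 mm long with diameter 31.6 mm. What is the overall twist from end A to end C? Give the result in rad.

ω = 2π·1170/60 = 122.5 rad/s, so T = P/ω = 14.0×745.7 / 122.5 = 85.21 N·m.
J_AB = π(0.0312)⁴/32 = 9.30×10^-8 m⁴; J_BC = π(0.0316)⁴/32 = 9.79×10^-8 m⁴.
θ = (T/G)·Σ L_i/J_i = (85.21/44.0×10⁹)·(0.562/9.30×10^-8 + 0.235/9.79×10^-8) = 0.01635 rad.

0.0163 rad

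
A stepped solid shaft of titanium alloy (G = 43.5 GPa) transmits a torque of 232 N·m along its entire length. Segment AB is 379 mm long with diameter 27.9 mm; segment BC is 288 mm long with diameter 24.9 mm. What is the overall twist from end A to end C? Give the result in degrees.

J_AB = π(0.0279)⁴/32 = 5.95×10^-8 m⁴; J_BC = π(0.0249)⁴/32 = 3.77×10^-8 m⁴.
θ = (T/G)·Σ L_i/J_i = (232.0/43.5×10⁹)·(0.379/5.95×10^-8 + 0.288/3.77×10^-8) = 0.07468 rad.

4.28°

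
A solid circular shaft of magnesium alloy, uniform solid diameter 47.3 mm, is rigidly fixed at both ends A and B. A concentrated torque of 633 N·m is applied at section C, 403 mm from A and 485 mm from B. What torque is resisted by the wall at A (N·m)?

346 N·m

With uniform GJ and both ends fixed, compatibility θ_AC = θ_CB gives T_A·a = T_B·b, together with T_A + T_B = T₀.
T_A = T₀·b/(a+b) = 633.0·485/888.0 = 345.7 N·m; T_B = 287.3 N·m.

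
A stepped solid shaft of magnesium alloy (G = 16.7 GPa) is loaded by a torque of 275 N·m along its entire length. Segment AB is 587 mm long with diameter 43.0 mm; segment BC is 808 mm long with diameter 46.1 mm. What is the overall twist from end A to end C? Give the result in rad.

J_AB = π(0.0430)⁴/32 = 3.36×10^-7 m⁴; J_BC = π(0.0461)⁴/32 = 4.43×10^-7 m⁴.
θ = (T/G)·Σ L_i/J_i = (275.0/16.7×10⁹)·(0.587/3.36×10^-7 + 0.808/4.43×10^-7) = 0.05881 rad.

0.0588 rad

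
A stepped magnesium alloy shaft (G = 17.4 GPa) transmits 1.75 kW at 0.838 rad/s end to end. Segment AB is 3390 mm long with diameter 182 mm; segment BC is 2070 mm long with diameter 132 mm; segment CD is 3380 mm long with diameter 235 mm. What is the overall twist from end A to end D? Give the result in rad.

ω = 0.838 rad/s, so T = P/ω = 1.75×10³ / 0.8380 = 2088 N·m.
J_AB = π(0.182)⁴/32 = 1.08×10^-4 m⁴; J_BC = π(0.132)⁴/32 = 2.98×10^-5 m⁴; J_CD = π(0.235)⁴/32 = 2.99×10^-4 m⁴.
θ = (T/G)·Σ L_i/J_i = (2088/17.4×10⁹)·(3.39/1.08×10^-4 + 2.07/2.98×10^-5 + 3.38/2.99×10^-4) = 0.01347 rad.

0.0135 rad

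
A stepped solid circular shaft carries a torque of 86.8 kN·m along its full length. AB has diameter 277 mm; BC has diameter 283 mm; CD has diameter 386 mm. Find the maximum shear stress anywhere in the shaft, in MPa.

Under the same torque, τ_max = 16T/(πd³) is largest where d is smallest — segment AB (d = 277 mm).
τ_max = 16·86800/(π·(0.277)³) = 2.080×10^7 Pa.

20.8 MPa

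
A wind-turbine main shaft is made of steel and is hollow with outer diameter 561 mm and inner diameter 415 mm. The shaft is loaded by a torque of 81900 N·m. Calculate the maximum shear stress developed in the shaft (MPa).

3.37 MPa

J = π(d_o⁴ − d_i⁴)/32 = π(0.561⁴ − 0.415⁴)/32 = 6.812×10^-3 m⁴.
τ_max = T·r/J = 81900 × 0.281 / 6.812×10^-3 = 3.372×10^6 Pa.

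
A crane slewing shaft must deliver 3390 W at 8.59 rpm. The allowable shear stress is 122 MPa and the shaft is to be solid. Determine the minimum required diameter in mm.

ω = 2π·8.59/60 = 0.8995 rad/s, so T = P/ω = 3390 / 0.8995 = 3769 N·m.
For a solid shaft τ_max = 16T/(πd³), so d = (16T/(π τ_allow))^(1/3) = (16·3769/(π·1.22×10^8))^(1/3) = 0.05398 m.

54.0 mm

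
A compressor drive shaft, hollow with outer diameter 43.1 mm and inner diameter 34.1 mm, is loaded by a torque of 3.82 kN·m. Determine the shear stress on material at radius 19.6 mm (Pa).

3.63e8 Pa

J = π(d_o⁴ − d_i⁴)/32 = π(0.0431⁴ − 0.0341⁴)/32 = 2.060×10^-7 m⁴.
Shear stress varies linearly with radius: τ = T·r/J = 3820 × 0.0196 / 2.060×10^-7 = 3.634×10^8 Pa.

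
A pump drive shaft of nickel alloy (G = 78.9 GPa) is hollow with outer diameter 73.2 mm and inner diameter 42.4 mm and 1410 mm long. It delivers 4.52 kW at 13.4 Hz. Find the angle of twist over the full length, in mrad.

0.384 mrad

ω = 2π·13.4 = 84.19 rad/s, so T = P/ω = 4.52×10³ / 84.19 = 53.69 N·m.
J = π(d_o⁴ − d_i⁴)/32 = π(0.0732⁴ − 0.0424⁴)/32 = 2.501×10^-6 m⁴.
θ = T·L/(G·J) = 53.69 × 1.41 / (78.9×10⁹ × 2.501×10^-6) = 3.835×10^-4 rad.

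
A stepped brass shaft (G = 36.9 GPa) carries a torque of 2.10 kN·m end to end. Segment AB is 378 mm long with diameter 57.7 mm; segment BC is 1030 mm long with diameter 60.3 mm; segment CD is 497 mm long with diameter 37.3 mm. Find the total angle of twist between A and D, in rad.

J_AB = π(0.0577)⁴/32 = 1.09×10^-6 m⁴; J_BC = π(0.0603)⁴/32 = 1.30×10^-6 m⁴; J_CD = π(0.0373)⁴/32 = 1.90×10^-7 m⁴.
θ = (T/G)·Σ L_i/J_i = (2100/36.9×10⁹)·(0.378/1.09×10^-6 + 1.03/1.30×10^-6 + 0.497/1.90×10^-7) = 0.2138 rad.

0.214 rad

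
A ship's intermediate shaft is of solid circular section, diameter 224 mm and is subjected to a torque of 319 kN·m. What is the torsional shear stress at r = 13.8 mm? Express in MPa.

J = πd⁴/32 = π(0.224)⁴/32 = 2.472×10^-4 m⁴.
Shear stress varies linearly with radius: τ = T·r/J = 319000 × 0.0138 / 2.472×10^-4 = 1.781×10^7 Pa.

17.8 MPa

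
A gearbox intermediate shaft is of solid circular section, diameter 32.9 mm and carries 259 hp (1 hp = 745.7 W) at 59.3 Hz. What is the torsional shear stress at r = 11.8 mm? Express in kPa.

ω = 2π·59.3 = 372.6 rad/s, so T = P/ω = 259×745.7 / 372.6 = 518.4 N·m.
J = πd⁴/32 = π(0.0329)⁴/32 = 1.150×10^-7 m⁴.
Shear stress varies linearly with radius: τ = T·r/J = 518.4 × 0.0118 / 1.150×10^-7 = 5.318×10^7 Pa.

53200 kPa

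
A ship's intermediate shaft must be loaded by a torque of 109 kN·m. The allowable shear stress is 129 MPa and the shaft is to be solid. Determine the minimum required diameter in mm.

For a solid shaft τ_max = 16T/(πd³), so d = (16T/(π τ_allow))^(1/3) = (16·109000/(π·1.29×10^8))^(1/3) = 0.1627 m.

163 mm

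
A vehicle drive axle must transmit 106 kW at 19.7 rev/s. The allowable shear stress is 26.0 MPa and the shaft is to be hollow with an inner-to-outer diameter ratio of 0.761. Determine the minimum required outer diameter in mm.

ω = 2π·19.7 = 123.8 rad/s, so T = P/ω = 106×10³ / 123.8 = 856.4 N·m.
For a hollow shaft with d_i/d_o = 0.761: τ_max = 16T/(π d_o³ (1−k⁴)), so d_o = [16T/(π τ_allow (1−k⁴))]^(1/3) = [16·856.4/(π·2.60×10^7·0.6646)]^(1/3) = 0.06320 m.

63.2 mm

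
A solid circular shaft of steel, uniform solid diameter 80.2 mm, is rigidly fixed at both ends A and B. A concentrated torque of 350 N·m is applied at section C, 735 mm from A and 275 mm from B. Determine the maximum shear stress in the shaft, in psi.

365 psi

With uniform GJ and both ends fixed, compatibility θ_AC = θ_CB gives T_A·a = T_B·b, together with T_A + T_B = T₀.
T_A = T₀·b/(a+b) = 350.0·275/1010 = 95.30 N·m; T_B = 254.7 N·m.
τ in each portion: τ_AC = 9.41×10^5 Pa, τ_CB = 2.51×10^6 Pa; maximum is in CB.
τ_max = T_CB·r/J = 254.7·0.0401/4.06×10^-6 = 2.515×10^6 Pa.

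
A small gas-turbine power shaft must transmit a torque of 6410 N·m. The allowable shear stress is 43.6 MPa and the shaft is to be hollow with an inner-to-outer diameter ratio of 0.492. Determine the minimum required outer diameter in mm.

For a hollow shaft with d_i/d_o = 0.492: τ_max = 16T/(π d_o³ (1−k⁴)), so d_o = [16T/(π τ_allow (1−k⁴))]^(1/3) = [16·6410/(π·4.36×10^7·0.9414)]^(1/3) = 0.09265 m.

92.7 mm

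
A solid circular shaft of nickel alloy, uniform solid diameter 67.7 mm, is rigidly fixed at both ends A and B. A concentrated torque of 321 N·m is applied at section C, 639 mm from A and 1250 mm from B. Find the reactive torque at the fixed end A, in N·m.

With uniform GJ and both ends fixed, compatibility θ_AC = θ_CB gives T_A·a = T_B·b, together with T_A + T_B = T₀.
T_A = T₀·b/(a+b) = 321.0·1250/1889 = 212.4 N·m; T_B = 108.6 N·m.

212 N·m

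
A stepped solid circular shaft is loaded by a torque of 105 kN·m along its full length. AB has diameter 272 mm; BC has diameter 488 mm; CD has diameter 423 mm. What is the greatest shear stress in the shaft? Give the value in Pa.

Under the same torque, τ_max = 16T/(πd³) is largest where d is smallest — segment AB (d = 272 mm).
τ_max = 16·105000/(π·(0.272)³) = 2.657×10^7 Pa.

2.66e7 Pa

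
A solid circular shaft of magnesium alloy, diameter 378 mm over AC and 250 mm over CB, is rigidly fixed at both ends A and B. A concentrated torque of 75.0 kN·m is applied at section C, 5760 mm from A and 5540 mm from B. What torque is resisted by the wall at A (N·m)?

62600 N·m

Compatibility: T_A·a/J_AC = T_B·b/J_CB with T_A + T_B = T₀.
J_AC = 2.00×10^-3 m⁴, J_CB = 3.83×10^-4 m⁴, so T_A = T₀·(J_AC/a)/((J_AC/a)+(J_CB/b)) = 62560 N·m, T_B = 12440 N·m.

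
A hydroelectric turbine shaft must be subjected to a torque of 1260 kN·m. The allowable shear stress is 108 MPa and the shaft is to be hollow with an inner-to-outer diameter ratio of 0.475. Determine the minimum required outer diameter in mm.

397 mm

For a hollow shaft with d_i/d_o = 0.475: τ_max = 16T/(π d_o³ (1−k⁴)), so d_o = [16T/(π τ_allow (1−k⁴))]^(1/3) = [16·1.260e6/(π·1.08×10^8·0.9491)]^(1/3) = 0.3971 m.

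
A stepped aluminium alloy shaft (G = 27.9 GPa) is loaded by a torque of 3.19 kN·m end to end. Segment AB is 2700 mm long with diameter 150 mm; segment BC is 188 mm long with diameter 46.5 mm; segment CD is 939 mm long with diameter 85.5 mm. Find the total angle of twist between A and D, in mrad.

73.5 mrad

J_AB = π(0.150)⁴/32 = 4.97×10^-5 m⁴; J_BC = π(0.0465)⁴/32 = 4.59×10^-7 m⁴; J_CD = π(0.0855)⁴/32 = 5.25×10^-6 m⁴.
θ = (T/G)·Σ L_i/J_i = (3190/27.9×10⁹)·(2.70/4.97×10^-5 + 0.188/4.59×10^-7 + 0.939/5.25×10^-6) = 0.07351 rad.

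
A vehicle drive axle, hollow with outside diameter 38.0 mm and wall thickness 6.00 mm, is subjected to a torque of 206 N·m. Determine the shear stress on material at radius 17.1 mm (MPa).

J = π(d_o⁴ − d_i⁴)/32 = π(0.0380⁴ − 0.0260⁴)/32 = 1.598×10^-7 m⁴.
Shear stress varies linearly with radius: τ = T·r/J = 206.0 × 0.0171 / 1.598×10^-7 = 2.204×10^7 Pa.

22.0 MPa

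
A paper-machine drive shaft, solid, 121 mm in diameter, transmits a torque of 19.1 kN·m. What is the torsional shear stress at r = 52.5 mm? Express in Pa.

4.76e7 Pa

J = πd⁴/32 = π(0.121)⁴/32 = 2.104×10^-5 m⁴.
Shear stress varies linearly with radius: τ = T·r/J = 19100 × 0.0525 / 2.104×10^-5 = 4.765×10^7 Pa.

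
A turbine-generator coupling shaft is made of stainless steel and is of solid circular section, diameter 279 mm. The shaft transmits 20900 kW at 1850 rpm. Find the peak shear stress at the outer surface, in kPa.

25300 kPa

ω = 2π·1850/60 = 193.7 rad/s, so T = P/ω = 20900×10³ / 193.7 = 107900 N·m.
J = πd⁴/32 = π(0.279)⁴/32 = 5.949×10^-4 m⁴.
τ_max = T·r/J = 107900 × 0.140 / 5.949×10^-4 = 2.530×10^7 Pa.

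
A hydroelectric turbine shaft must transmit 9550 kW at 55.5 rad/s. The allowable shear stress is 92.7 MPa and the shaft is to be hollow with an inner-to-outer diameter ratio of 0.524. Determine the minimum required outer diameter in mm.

217 mm

ω = 55.5 rad/s, so T = P/ω = 9550×10³ / 55.50 = 172100 N·m.
For a hollow shaft with d_i/d_o = 0.524: τ_max = 16T/(π d_o³ (1−k⁴)), so d_o = [16T/(π τ_allow (1−k⁴))]^(1/3) = [16·172100/(π·9.27×10^7·0.9246)]^(1/3) = 0.2170 m.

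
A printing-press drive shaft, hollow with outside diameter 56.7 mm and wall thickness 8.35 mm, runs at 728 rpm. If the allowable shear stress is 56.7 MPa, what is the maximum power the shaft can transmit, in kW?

J = π(d_o⁴ − d_i⁴)/32 = π(0.0567⁴ − 0.0400⁴)/32 = 7.634×10^-7 m⁴.
T_max = τ_allow·J/r = 5.67×10^7 × 7.634×10^-7 / 0.0284 = 1527 N·m.
ω = 2π·728/60 = 76.24 rad/s, so P_max = T_max·ω = 1.164×10^5 W.

116 kW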